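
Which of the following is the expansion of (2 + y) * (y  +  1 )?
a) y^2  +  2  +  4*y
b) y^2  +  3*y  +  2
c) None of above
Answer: b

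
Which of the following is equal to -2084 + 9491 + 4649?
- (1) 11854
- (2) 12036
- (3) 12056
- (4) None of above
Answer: 3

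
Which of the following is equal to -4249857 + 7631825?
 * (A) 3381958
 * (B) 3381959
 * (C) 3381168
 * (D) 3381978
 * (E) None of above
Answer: E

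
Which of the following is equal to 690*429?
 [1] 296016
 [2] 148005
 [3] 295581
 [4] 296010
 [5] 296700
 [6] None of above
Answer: 4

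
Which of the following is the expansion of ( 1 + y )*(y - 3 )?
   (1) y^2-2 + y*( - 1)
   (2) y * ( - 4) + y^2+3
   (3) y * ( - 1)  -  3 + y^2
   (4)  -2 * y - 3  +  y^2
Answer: 4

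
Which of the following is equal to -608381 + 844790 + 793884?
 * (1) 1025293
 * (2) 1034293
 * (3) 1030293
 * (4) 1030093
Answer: 3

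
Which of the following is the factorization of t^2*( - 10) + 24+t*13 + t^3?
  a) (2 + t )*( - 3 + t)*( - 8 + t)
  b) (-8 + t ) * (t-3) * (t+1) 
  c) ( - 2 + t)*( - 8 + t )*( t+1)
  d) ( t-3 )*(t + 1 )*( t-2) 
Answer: b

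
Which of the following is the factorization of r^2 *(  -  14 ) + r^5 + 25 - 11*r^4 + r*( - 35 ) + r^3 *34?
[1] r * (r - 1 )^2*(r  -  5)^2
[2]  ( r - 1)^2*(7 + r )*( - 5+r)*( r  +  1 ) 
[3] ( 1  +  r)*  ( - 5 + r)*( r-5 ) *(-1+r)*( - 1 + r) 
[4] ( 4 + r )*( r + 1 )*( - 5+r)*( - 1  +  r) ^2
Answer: 3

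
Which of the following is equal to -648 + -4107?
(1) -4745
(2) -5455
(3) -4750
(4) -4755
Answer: 4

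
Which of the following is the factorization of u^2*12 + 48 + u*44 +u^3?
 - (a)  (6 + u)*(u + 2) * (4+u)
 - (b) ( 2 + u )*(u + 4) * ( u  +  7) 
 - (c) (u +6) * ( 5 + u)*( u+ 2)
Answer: a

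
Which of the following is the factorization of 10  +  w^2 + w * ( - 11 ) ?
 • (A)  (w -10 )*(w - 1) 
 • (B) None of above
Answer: A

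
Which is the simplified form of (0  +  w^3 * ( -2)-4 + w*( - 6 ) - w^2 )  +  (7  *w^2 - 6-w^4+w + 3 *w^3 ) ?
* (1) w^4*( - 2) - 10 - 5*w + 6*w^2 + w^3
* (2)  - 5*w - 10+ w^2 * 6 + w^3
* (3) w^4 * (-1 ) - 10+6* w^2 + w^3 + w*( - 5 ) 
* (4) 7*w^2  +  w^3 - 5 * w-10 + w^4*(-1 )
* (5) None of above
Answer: 3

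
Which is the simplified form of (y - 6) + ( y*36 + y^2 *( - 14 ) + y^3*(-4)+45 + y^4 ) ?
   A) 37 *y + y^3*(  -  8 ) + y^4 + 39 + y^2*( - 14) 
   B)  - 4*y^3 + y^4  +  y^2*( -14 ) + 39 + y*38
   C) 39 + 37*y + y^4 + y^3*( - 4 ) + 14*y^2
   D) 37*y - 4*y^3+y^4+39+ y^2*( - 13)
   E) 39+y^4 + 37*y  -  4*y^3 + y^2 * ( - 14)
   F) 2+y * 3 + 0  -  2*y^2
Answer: E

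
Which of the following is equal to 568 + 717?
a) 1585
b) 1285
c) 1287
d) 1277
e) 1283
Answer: b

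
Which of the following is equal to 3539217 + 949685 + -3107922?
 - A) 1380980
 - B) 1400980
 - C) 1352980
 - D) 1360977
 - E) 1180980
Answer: A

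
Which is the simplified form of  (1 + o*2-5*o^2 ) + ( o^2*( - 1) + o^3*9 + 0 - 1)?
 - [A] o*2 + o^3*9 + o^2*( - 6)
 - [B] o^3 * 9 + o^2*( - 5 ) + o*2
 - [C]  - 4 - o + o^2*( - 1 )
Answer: A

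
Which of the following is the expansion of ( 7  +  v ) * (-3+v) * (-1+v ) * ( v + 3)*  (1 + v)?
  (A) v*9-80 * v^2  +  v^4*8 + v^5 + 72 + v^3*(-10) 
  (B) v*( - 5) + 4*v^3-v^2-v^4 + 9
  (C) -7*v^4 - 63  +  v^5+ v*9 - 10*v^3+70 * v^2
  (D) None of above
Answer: D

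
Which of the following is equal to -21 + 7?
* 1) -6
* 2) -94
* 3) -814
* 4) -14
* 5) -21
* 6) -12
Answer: 4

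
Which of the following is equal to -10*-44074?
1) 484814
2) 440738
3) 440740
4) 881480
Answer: 3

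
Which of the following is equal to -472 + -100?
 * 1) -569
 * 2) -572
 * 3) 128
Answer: 2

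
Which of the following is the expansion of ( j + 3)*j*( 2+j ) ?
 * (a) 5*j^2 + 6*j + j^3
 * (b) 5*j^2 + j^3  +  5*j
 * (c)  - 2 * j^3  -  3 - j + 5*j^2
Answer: a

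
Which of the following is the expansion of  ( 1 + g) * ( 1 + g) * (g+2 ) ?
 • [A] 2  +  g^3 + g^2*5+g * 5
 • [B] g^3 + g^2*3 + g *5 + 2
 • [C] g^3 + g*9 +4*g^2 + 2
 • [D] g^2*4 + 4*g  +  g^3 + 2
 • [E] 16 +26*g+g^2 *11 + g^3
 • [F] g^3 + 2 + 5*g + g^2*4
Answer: F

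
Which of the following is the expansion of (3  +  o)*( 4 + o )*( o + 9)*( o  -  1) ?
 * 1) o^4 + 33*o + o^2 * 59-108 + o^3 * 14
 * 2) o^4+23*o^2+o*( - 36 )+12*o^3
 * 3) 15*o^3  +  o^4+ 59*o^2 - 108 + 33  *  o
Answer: 3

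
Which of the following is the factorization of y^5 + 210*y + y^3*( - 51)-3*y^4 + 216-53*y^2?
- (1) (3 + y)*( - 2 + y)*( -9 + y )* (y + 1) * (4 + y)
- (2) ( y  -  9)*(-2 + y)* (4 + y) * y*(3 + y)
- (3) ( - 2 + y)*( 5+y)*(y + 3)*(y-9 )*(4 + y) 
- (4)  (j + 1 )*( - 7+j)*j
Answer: 1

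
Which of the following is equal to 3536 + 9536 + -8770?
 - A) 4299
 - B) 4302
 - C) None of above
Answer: B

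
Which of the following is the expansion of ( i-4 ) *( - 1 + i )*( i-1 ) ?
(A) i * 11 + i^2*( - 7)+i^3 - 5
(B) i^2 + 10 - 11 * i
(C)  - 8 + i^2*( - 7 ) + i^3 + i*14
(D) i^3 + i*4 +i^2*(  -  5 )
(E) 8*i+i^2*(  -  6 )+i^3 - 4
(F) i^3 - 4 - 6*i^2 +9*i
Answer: F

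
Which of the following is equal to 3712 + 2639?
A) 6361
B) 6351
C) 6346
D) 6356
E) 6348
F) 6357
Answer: B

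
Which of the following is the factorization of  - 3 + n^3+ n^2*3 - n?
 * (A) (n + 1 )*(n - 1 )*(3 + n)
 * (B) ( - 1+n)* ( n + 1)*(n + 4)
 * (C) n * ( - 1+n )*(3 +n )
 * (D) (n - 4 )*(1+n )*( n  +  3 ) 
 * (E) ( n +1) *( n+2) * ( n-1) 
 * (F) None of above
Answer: A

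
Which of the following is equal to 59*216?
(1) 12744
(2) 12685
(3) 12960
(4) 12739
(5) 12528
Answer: 1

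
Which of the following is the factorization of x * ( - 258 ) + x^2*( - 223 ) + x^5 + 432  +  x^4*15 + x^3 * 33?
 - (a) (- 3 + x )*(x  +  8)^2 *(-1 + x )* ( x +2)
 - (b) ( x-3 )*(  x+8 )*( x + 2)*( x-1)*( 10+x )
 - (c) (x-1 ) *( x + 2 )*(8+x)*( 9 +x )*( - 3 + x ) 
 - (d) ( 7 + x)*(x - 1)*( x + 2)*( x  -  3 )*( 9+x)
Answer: c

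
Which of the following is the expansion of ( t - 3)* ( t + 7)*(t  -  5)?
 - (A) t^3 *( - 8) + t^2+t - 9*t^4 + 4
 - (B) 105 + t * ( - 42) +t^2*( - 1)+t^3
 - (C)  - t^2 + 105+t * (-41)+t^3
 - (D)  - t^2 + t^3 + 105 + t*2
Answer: C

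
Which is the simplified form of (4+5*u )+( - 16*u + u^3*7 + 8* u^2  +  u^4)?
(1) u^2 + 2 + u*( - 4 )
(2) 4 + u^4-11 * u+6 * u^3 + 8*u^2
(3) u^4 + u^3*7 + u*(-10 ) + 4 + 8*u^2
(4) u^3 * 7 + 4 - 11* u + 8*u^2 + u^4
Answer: 4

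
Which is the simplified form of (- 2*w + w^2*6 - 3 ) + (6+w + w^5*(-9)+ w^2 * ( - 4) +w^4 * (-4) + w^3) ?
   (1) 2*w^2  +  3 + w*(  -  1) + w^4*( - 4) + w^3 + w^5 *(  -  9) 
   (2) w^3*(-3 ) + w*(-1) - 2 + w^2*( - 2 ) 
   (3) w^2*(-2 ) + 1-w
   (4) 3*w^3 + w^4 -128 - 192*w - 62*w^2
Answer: 1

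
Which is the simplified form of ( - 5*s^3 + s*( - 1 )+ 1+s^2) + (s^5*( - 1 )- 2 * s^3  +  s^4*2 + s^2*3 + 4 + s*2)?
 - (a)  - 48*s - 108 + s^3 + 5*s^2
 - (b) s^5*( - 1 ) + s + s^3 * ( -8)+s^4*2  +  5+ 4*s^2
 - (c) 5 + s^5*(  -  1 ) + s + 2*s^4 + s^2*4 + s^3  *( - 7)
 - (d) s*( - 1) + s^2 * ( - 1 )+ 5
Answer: c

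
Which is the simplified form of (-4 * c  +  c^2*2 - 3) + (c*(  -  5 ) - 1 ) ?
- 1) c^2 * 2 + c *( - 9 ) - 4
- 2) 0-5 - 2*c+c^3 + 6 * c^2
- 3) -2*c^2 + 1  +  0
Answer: 1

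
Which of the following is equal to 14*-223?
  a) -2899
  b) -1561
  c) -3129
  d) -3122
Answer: d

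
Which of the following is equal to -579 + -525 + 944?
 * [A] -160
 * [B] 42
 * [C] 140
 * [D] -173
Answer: A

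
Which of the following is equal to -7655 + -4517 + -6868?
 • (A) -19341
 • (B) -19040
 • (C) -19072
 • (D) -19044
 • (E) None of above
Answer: B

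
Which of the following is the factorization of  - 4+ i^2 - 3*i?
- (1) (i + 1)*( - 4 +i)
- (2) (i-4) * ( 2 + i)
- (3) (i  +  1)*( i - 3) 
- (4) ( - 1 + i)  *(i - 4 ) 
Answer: 1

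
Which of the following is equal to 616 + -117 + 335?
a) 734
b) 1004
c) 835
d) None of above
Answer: d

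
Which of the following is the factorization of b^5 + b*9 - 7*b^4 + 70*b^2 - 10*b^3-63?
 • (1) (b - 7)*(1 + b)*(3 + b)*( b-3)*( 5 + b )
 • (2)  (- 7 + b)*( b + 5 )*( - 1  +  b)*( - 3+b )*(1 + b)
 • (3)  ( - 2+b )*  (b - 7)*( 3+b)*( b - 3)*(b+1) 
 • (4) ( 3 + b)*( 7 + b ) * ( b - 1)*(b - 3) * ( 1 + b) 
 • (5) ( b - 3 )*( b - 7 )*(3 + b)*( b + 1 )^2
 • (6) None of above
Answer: 6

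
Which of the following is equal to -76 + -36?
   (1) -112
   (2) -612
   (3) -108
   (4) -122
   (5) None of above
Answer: 1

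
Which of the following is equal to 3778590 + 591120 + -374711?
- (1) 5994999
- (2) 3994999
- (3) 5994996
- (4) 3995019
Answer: 2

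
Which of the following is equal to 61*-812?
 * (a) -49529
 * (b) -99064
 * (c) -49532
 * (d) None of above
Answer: c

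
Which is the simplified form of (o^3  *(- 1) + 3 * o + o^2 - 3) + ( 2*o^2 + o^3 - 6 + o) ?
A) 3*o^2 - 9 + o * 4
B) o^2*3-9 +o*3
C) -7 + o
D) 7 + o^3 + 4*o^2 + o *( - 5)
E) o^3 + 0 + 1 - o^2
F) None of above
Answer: A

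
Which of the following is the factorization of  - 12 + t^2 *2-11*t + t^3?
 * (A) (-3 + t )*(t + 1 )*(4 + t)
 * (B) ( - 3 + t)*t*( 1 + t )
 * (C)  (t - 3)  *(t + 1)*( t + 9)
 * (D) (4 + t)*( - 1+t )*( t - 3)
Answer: A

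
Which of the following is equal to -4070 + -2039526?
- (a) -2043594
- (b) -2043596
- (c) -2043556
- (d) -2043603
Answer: b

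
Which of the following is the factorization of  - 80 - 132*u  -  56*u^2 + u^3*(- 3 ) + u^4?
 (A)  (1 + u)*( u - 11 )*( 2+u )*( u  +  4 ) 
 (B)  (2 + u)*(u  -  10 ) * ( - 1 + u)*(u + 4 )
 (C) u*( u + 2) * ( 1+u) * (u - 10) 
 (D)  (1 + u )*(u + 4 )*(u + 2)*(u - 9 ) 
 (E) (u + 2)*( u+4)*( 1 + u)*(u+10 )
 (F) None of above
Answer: F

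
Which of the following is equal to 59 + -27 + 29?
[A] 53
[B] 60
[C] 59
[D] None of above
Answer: D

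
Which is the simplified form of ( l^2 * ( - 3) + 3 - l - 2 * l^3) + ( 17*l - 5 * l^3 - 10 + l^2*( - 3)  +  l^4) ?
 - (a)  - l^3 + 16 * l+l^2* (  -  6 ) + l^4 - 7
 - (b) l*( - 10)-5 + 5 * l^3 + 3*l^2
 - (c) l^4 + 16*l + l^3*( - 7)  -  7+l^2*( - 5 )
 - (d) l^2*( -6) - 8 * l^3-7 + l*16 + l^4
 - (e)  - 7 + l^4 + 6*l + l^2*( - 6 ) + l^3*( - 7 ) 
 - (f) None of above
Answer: f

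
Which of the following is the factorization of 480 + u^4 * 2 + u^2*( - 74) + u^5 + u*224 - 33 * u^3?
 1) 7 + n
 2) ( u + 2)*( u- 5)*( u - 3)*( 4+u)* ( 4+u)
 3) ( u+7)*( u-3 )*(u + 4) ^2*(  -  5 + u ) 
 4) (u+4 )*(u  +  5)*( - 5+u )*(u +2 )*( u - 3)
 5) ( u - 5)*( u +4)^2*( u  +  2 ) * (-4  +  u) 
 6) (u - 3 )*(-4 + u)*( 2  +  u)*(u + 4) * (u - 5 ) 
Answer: 2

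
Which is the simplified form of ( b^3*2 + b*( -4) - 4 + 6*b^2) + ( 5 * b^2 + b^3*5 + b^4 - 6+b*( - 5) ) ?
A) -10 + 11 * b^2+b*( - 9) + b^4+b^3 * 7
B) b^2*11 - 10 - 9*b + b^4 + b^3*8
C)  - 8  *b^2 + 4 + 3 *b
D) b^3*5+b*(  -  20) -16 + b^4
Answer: A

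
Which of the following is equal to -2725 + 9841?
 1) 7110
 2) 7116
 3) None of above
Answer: 2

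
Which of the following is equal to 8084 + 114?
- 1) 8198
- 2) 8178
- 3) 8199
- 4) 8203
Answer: 1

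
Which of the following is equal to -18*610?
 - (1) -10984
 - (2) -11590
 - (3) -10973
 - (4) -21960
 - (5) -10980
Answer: 5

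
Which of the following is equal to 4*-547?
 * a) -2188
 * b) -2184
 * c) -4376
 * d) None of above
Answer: a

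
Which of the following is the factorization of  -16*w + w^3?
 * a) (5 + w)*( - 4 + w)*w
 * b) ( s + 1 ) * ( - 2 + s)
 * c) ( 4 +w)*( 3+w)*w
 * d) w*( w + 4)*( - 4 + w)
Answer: d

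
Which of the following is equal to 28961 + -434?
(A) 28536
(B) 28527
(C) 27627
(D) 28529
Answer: B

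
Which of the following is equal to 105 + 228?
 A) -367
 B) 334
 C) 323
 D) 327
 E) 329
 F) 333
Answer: F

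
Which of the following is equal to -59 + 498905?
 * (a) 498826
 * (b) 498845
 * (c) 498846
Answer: c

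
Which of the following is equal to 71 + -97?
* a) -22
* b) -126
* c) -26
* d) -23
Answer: c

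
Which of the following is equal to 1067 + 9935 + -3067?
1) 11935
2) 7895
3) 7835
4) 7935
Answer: 4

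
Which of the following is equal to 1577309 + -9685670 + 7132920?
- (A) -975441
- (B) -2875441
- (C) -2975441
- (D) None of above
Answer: A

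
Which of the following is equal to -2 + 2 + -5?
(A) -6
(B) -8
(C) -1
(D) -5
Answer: D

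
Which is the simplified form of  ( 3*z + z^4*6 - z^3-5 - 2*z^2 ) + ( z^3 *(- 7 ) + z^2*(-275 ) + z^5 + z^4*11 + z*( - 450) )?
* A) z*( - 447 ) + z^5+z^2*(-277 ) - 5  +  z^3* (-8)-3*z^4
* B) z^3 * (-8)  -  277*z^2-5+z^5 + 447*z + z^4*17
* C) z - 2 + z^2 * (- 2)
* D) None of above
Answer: D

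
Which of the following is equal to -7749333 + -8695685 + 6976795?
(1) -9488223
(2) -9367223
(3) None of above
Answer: 3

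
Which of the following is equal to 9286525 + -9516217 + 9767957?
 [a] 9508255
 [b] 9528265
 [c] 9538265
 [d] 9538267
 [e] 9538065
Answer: c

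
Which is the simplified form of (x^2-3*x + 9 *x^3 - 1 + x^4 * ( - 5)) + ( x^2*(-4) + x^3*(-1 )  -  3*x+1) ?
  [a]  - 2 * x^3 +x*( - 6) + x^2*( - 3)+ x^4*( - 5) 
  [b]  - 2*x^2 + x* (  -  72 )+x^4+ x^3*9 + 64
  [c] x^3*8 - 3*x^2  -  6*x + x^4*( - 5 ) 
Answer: c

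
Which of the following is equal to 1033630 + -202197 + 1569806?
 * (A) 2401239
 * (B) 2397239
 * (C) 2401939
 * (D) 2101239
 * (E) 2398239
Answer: A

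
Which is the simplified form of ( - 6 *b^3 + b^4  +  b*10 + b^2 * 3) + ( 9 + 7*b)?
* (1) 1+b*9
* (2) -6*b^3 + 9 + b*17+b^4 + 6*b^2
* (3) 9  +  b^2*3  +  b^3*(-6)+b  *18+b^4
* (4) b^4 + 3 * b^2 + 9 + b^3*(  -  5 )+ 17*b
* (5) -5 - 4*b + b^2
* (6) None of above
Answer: 6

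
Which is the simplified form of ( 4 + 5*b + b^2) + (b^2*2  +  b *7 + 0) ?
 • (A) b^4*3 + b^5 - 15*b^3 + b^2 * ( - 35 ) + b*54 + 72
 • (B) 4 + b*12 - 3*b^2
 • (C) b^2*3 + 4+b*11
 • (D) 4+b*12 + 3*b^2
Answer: D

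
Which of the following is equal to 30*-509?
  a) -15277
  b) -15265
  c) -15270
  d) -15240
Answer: c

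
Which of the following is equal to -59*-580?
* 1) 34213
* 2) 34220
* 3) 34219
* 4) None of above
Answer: 2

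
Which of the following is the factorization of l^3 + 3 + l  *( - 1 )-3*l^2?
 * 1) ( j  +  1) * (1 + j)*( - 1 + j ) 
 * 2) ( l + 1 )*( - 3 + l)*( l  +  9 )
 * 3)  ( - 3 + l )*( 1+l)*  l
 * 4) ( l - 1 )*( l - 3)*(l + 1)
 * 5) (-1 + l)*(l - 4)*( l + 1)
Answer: 4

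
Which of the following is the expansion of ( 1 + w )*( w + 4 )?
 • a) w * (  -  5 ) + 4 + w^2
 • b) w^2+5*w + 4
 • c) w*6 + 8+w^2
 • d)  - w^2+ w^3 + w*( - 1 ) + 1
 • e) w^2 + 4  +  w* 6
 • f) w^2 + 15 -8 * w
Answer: b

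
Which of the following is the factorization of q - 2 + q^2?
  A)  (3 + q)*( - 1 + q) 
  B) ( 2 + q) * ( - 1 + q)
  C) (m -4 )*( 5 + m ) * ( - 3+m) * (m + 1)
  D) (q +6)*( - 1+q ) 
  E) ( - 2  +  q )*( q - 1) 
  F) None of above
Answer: B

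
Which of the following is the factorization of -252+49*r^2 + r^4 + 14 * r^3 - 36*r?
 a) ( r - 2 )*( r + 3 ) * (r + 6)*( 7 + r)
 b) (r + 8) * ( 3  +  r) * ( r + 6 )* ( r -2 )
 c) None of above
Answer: a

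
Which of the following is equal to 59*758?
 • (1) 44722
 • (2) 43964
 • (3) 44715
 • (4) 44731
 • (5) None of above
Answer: 1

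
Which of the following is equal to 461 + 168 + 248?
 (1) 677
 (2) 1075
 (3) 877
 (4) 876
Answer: 3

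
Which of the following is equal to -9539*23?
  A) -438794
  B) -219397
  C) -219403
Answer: B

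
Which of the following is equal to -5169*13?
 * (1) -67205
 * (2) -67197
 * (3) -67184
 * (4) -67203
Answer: 2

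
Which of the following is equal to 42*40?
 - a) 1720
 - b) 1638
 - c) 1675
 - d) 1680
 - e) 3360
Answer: d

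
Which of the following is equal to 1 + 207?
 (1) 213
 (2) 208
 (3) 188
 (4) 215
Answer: 2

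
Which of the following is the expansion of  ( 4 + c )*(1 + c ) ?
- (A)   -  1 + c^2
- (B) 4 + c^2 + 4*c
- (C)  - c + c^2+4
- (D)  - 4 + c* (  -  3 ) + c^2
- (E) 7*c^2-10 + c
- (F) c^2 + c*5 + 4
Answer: F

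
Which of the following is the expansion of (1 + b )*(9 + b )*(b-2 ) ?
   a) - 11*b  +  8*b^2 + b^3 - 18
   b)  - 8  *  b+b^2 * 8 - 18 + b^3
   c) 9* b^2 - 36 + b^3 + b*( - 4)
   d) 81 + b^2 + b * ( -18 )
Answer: a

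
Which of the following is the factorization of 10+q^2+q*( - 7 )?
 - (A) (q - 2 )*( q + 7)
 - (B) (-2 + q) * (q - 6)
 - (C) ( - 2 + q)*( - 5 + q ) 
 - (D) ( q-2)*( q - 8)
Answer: C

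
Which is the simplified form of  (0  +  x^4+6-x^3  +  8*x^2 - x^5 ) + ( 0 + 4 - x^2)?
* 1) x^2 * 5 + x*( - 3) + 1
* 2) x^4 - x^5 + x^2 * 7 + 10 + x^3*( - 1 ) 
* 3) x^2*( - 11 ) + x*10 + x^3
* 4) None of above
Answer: 2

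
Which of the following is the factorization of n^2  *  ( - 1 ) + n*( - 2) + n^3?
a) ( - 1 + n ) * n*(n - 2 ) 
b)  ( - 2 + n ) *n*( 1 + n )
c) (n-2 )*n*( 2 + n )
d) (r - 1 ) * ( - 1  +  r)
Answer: b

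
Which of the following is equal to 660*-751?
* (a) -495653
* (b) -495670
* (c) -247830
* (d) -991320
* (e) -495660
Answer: e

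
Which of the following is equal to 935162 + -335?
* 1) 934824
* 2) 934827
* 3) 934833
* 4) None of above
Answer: 2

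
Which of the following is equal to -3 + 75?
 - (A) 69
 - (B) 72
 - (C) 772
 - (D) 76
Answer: B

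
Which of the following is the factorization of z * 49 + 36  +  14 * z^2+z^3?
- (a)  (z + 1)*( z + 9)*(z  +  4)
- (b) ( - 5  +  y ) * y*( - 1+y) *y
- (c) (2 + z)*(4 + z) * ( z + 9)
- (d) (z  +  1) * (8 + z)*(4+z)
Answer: a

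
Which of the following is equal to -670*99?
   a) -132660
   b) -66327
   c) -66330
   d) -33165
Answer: c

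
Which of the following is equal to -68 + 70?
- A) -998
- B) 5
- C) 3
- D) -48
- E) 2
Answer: E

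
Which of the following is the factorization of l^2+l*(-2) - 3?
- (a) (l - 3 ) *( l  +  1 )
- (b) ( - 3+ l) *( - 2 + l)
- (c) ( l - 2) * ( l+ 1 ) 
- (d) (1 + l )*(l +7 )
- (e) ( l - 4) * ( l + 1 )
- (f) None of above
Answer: a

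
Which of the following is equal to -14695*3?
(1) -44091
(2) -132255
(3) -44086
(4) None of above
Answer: 4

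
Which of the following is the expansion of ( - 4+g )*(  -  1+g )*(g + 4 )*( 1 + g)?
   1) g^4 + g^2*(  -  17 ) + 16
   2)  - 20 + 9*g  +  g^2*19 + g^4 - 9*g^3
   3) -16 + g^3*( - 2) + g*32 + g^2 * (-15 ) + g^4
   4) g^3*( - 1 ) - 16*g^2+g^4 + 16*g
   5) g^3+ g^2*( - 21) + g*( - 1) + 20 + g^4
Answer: 1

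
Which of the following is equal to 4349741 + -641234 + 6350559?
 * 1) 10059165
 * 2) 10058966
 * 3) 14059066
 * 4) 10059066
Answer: 4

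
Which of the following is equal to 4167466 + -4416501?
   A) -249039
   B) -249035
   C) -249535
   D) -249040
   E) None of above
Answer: B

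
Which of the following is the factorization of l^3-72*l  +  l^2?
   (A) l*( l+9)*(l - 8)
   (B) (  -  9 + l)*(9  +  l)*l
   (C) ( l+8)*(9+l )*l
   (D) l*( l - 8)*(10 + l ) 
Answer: A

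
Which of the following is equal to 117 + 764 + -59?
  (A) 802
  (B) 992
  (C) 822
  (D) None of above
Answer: C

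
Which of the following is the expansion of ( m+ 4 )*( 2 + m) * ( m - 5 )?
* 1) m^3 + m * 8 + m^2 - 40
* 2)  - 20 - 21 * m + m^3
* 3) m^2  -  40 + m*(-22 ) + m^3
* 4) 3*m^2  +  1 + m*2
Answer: 3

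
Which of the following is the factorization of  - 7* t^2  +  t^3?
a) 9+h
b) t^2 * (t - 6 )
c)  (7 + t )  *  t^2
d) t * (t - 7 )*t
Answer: d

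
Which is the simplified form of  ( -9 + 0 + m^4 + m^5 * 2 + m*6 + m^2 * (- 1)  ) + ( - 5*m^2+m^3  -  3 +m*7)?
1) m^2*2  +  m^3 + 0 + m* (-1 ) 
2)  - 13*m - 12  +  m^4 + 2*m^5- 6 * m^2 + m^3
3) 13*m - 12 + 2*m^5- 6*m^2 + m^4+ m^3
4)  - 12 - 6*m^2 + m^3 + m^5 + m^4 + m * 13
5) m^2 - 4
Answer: 3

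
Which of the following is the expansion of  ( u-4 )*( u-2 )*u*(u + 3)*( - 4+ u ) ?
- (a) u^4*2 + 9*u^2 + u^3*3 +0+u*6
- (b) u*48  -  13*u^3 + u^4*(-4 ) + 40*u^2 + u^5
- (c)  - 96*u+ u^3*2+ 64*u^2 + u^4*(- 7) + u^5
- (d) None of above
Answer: c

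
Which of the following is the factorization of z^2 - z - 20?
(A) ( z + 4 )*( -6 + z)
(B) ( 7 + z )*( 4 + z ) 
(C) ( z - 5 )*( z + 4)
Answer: C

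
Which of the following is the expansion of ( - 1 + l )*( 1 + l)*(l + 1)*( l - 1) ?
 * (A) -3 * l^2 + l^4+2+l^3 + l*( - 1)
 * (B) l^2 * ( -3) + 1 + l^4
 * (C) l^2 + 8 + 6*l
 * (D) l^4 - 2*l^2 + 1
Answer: D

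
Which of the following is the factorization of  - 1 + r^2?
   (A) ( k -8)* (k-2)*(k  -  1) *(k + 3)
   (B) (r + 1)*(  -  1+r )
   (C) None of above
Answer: B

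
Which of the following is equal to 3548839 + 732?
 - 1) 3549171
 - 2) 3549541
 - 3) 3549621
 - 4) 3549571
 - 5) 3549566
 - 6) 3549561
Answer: 4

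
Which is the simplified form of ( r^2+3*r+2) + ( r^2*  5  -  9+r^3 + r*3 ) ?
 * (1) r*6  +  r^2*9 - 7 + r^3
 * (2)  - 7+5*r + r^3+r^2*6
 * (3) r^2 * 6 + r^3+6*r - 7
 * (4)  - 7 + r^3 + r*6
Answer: 3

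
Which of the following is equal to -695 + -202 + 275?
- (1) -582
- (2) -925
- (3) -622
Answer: 3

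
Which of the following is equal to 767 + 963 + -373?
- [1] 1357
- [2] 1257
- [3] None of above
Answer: 1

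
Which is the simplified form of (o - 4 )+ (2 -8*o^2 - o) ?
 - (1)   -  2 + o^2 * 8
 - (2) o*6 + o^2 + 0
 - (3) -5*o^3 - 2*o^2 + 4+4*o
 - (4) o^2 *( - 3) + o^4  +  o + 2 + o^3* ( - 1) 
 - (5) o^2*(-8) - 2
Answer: 5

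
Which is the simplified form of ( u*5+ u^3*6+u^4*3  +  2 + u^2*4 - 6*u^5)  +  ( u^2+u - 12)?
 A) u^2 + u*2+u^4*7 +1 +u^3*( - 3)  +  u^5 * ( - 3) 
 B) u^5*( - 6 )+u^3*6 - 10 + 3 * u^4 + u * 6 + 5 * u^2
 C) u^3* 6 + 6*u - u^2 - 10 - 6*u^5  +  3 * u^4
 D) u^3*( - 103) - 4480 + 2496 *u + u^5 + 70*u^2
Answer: B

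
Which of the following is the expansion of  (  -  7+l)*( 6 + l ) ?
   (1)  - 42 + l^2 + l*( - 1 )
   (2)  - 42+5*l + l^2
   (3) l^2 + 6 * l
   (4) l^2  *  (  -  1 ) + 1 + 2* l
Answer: 1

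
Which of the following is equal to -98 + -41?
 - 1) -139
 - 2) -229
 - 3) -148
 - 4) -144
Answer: 1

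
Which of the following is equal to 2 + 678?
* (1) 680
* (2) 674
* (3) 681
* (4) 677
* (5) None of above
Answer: 1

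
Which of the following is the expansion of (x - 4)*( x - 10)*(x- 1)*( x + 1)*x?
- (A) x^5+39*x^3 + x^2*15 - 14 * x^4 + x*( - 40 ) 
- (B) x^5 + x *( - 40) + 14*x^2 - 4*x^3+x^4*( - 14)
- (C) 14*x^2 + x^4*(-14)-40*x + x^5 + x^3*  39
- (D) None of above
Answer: C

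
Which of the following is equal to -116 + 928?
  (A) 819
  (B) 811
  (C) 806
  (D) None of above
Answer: D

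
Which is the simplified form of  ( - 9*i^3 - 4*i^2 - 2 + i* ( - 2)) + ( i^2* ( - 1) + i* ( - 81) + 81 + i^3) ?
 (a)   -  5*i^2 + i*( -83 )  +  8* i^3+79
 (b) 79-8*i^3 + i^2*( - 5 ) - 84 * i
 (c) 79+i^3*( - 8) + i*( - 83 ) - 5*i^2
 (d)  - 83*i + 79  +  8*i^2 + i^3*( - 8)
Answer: c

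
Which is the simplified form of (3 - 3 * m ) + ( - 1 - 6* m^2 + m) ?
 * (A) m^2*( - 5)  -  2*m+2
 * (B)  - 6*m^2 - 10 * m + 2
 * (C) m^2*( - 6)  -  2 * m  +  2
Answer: C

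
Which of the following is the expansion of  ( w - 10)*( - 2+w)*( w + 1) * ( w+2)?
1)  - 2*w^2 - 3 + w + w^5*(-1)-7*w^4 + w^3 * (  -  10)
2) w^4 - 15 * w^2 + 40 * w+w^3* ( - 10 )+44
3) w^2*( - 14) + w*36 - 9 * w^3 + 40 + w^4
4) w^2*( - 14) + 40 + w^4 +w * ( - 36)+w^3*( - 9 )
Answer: 3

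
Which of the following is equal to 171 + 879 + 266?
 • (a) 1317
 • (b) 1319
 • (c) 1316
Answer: c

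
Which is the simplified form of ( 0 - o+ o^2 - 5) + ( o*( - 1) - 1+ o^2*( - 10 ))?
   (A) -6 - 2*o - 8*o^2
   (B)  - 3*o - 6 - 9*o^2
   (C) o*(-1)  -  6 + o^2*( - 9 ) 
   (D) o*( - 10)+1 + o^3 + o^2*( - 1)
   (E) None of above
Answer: E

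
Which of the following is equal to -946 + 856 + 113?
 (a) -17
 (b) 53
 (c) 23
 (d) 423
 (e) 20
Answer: c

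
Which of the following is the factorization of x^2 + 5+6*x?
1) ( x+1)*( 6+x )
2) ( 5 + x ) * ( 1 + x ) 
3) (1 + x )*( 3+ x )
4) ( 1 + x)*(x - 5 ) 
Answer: 2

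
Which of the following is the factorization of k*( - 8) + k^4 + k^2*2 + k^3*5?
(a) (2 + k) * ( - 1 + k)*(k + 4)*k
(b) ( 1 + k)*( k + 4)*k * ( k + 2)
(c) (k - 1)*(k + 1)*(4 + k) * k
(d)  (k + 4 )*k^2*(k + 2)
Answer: a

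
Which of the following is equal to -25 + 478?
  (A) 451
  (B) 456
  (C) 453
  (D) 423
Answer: C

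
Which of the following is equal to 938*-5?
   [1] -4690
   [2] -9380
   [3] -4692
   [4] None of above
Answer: 1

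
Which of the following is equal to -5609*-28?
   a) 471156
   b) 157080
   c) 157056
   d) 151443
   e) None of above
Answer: e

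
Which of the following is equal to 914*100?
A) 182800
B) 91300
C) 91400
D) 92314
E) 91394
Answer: C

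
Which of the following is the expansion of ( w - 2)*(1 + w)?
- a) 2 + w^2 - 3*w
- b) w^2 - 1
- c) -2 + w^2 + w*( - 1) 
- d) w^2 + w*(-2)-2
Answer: c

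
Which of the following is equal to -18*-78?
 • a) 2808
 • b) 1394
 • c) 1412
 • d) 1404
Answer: d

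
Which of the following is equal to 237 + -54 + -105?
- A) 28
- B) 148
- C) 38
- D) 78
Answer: D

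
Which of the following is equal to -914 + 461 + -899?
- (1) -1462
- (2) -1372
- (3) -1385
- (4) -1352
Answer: 4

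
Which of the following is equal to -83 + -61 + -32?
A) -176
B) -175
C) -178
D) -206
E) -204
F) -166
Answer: A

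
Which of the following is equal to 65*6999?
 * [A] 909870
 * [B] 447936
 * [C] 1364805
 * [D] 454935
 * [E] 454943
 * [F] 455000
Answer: D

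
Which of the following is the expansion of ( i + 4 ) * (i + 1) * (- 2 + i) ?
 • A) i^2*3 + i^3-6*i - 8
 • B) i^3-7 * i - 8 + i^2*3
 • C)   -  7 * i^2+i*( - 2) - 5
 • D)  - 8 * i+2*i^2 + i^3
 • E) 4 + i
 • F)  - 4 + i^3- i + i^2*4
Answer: A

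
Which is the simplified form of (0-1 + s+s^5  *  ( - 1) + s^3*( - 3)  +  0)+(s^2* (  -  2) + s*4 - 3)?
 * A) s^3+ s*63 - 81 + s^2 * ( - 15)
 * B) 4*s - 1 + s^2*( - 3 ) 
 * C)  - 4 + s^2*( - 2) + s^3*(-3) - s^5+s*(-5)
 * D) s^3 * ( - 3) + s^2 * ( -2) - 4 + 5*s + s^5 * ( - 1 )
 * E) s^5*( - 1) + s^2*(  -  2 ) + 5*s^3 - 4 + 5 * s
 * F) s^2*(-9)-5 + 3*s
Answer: D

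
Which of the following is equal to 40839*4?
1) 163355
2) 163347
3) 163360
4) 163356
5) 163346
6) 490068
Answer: 4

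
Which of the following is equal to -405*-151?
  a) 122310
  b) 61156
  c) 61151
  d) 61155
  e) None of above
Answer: d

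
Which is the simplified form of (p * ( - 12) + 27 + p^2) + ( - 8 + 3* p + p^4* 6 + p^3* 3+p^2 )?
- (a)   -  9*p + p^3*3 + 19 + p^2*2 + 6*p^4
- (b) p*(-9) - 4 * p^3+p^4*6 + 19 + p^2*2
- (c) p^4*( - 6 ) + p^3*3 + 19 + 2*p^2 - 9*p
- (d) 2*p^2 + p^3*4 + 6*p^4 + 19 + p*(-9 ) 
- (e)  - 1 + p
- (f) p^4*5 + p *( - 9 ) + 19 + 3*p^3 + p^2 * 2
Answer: a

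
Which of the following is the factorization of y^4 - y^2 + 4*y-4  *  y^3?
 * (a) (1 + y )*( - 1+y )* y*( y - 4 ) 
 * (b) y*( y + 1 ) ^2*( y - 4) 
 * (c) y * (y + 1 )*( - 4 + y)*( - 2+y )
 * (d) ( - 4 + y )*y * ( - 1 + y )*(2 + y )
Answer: a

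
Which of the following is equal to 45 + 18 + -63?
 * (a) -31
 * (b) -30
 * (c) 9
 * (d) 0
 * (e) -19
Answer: d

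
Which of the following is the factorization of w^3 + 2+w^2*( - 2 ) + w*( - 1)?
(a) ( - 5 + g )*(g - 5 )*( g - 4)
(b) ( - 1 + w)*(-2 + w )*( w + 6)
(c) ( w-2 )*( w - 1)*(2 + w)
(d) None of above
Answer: d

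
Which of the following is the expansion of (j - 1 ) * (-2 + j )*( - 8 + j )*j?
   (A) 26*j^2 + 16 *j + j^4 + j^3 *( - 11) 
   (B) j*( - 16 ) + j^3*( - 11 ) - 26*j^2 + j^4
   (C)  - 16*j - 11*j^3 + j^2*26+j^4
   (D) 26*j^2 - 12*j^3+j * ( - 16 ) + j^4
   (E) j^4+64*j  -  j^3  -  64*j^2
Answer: C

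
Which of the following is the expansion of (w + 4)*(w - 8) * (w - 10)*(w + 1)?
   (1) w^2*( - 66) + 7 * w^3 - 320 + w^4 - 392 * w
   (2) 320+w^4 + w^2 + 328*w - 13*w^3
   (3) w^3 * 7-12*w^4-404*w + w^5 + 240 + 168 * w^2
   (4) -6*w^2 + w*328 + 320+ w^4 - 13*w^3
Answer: 4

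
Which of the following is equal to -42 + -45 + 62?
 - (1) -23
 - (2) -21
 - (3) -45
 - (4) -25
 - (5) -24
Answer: 4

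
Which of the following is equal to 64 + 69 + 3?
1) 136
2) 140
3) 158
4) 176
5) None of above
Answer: 1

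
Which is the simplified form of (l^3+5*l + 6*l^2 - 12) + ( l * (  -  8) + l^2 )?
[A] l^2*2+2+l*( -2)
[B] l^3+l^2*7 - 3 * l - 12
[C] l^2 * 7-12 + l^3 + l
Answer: B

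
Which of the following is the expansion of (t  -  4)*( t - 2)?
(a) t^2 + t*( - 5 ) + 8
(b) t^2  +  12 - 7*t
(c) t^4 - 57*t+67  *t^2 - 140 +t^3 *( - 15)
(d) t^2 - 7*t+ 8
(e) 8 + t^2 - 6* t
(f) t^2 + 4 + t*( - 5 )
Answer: e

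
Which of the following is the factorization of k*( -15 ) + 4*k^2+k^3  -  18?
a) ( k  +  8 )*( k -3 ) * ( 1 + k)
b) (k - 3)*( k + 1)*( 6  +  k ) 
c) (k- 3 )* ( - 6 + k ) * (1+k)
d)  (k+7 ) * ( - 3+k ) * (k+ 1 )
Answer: b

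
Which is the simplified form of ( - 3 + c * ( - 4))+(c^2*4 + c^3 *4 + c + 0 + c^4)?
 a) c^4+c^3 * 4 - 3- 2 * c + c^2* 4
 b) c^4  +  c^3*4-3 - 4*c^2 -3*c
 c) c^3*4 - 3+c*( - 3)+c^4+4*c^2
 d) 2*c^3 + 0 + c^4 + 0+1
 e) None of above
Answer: c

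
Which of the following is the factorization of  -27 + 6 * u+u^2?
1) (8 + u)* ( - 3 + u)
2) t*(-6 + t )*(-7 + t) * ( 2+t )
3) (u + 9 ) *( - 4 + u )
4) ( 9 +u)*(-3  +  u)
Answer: 4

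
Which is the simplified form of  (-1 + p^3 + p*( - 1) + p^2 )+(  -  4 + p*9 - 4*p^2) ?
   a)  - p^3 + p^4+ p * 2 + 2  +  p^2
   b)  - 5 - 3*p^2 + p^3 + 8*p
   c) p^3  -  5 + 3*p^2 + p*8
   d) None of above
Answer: b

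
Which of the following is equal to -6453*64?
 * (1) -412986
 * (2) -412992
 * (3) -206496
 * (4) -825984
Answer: 2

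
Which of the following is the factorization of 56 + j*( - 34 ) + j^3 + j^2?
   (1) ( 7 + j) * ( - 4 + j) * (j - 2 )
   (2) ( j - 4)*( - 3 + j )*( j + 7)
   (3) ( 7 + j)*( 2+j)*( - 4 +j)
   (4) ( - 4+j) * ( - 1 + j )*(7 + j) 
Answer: 1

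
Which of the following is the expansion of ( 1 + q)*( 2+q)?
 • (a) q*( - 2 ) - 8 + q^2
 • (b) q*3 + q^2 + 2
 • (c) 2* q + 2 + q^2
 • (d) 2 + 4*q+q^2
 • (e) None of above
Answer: b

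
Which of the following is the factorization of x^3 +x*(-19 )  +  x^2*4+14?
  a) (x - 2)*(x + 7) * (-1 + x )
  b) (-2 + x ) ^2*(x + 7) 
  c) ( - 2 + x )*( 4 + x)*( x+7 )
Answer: a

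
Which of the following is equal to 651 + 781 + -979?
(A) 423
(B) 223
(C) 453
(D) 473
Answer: C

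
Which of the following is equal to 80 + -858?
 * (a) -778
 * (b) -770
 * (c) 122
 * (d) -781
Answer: a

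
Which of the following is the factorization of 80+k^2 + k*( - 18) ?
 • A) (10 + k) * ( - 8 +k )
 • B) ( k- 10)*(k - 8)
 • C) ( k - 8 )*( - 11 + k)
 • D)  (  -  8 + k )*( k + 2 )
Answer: B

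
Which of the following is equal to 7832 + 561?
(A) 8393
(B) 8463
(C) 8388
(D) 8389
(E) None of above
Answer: A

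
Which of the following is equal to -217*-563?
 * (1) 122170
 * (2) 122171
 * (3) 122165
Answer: 2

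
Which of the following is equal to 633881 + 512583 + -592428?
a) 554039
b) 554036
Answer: b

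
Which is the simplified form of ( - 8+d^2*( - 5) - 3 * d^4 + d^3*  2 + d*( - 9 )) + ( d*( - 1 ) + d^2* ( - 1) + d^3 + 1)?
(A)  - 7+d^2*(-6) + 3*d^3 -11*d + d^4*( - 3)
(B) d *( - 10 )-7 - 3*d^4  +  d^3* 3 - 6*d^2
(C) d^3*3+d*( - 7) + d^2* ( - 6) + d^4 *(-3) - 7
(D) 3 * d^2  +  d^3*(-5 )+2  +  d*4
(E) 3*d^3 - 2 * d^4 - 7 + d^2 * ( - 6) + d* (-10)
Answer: B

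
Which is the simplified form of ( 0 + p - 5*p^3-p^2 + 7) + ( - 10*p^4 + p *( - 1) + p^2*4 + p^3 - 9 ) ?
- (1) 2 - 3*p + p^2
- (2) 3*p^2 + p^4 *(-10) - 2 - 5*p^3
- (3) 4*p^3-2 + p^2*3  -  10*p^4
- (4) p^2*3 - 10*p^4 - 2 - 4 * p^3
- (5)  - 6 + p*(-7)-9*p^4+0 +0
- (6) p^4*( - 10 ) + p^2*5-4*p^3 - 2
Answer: 4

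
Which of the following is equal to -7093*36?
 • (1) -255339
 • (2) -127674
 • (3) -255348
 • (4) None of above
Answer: 3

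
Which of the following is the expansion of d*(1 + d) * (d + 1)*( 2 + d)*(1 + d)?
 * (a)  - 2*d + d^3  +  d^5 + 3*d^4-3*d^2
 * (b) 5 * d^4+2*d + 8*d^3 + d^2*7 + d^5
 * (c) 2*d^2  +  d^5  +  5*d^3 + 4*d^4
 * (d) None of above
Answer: d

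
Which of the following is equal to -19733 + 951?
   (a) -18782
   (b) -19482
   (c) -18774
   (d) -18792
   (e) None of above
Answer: a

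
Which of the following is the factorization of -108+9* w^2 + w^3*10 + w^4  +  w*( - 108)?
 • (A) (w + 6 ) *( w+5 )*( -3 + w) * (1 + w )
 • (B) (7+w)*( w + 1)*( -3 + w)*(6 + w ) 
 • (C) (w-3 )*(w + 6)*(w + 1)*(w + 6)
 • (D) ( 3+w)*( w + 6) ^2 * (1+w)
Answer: C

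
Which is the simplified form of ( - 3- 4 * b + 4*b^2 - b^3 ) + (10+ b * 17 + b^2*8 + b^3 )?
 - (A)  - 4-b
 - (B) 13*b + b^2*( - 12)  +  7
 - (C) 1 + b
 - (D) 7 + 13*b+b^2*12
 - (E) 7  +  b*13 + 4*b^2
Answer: D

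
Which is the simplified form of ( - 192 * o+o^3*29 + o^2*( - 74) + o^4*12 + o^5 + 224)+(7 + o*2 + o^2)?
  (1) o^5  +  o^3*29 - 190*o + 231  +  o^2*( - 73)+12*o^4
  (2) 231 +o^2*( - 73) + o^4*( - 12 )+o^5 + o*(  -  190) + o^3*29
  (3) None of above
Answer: 1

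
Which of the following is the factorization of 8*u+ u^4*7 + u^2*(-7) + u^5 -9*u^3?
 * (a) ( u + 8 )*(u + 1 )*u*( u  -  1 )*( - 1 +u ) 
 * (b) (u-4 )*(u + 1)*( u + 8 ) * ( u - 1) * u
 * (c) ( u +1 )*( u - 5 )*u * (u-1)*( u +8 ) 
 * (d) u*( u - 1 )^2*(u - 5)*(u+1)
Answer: a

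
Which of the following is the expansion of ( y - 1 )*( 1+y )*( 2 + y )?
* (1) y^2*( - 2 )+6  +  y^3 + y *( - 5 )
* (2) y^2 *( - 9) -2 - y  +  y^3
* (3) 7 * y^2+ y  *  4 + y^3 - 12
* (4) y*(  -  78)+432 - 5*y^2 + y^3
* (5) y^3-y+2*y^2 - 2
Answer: 5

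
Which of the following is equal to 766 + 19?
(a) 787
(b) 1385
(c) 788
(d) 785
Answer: d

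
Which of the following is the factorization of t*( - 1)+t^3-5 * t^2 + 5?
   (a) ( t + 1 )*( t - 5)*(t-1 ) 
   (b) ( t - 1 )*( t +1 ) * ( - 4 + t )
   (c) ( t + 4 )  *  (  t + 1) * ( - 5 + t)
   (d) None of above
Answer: a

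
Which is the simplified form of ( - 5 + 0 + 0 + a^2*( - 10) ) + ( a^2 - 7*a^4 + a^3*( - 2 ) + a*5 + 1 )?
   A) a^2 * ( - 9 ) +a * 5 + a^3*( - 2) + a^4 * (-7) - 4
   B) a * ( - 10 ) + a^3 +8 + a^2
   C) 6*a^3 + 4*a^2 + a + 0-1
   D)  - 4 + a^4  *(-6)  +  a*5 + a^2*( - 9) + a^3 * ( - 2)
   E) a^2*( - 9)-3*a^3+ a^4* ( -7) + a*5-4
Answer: A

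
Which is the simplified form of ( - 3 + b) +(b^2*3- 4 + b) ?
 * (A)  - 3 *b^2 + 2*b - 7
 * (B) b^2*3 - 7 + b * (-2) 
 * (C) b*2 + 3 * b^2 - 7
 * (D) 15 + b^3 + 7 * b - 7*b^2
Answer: C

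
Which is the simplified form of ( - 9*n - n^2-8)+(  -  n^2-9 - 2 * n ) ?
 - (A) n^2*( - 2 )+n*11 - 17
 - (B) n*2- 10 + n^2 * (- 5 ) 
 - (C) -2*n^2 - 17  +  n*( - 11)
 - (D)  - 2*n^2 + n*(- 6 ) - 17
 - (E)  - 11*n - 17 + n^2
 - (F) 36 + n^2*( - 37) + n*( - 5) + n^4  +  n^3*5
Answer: C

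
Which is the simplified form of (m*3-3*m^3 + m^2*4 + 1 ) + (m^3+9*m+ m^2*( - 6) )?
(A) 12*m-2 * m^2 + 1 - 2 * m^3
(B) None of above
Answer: A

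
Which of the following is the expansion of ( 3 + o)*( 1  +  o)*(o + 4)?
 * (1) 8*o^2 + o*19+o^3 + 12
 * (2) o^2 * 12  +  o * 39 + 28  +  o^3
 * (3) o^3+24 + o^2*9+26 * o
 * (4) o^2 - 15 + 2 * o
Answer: 1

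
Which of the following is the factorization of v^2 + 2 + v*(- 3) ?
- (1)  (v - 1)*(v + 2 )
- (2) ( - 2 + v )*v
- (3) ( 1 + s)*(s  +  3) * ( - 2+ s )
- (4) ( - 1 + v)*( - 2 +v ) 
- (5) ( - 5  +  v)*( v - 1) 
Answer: 4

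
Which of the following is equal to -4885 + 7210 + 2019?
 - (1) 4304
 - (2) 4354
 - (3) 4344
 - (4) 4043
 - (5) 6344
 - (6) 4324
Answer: 3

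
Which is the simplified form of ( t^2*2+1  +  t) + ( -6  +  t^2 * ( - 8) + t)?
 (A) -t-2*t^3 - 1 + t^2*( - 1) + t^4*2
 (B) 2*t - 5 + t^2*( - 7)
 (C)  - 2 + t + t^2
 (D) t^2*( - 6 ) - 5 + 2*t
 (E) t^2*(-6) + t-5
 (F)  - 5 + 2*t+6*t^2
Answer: D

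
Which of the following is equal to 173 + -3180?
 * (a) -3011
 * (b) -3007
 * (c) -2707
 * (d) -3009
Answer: b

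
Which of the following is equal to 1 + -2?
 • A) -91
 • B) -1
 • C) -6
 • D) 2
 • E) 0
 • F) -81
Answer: B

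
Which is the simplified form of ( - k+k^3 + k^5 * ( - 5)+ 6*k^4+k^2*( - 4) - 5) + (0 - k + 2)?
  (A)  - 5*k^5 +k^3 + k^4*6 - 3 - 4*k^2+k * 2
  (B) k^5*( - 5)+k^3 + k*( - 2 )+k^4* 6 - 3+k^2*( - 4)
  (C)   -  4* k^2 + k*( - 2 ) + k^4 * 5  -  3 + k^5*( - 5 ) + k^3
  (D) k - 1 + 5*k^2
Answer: B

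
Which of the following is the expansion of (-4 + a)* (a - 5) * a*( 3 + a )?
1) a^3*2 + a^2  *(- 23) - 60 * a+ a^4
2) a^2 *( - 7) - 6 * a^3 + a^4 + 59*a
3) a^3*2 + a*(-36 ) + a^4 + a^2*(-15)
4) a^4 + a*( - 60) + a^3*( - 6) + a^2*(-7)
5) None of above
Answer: 5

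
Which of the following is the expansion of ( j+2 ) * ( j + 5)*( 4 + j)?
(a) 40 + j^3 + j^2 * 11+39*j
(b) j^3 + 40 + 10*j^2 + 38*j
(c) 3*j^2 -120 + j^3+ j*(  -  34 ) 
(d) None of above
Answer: d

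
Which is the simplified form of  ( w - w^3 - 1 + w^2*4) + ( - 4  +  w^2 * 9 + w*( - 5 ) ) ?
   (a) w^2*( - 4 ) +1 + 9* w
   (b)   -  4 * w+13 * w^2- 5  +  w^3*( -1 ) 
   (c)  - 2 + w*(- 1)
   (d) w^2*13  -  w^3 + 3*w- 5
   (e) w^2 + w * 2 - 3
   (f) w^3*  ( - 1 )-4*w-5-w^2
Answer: b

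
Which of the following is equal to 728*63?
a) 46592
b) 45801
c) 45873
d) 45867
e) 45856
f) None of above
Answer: f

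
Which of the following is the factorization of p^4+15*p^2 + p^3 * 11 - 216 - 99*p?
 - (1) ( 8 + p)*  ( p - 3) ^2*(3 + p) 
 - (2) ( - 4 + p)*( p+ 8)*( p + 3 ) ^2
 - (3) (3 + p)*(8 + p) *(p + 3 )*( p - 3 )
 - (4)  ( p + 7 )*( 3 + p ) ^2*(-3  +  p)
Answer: 3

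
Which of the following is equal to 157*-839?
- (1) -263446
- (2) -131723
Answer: 2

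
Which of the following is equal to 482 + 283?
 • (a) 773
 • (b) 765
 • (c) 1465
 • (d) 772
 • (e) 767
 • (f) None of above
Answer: b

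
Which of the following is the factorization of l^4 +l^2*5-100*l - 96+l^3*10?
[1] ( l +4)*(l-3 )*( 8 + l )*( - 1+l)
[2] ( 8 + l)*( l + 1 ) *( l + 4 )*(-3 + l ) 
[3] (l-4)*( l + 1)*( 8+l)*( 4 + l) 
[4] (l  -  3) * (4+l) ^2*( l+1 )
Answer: 2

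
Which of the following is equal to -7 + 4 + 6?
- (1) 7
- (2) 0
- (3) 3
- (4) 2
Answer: 3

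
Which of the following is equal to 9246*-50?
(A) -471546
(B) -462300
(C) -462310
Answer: B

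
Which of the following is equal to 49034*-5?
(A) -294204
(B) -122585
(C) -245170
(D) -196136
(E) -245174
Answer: C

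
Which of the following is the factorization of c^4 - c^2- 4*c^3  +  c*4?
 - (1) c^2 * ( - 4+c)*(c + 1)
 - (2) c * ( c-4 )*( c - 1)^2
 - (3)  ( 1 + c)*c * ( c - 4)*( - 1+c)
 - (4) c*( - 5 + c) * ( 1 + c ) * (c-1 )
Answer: 3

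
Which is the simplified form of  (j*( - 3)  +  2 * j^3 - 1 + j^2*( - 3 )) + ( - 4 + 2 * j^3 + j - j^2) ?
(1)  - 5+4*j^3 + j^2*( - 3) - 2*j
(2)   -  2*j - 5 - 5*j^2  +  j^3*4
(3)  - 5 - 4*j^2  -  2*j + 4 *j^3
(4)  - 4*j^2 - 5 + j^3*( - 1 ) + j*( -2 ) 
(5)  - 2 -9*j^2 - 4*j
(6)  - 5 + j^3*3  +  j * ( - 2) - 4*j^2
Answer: 3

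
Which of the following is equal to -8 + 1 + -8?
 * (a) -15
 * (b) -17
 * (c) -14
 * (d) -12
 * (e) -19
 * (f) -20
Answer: a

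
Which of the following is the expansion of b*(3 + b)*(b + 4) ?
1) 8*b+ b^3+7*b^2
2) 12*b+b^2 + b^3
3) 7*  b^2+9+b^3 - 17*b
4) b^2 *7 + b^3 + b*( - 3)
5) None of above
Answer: 5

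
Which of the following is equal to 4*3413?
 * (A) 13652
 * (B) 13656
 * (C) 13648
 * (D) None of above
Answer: A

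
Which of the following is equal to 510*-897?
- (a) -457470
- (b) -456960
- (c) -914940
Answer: a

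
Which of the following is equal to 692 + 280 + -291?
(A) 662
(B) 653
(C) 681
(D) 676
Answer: C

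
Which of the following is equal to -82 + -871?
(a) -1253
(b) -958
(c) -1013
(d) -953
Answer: d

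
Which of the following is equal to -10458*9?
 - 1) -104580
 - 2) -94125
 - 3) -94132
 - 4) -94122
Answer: 4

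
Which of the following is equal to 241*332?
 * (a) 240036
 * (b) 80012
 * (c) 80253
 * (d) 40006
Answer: b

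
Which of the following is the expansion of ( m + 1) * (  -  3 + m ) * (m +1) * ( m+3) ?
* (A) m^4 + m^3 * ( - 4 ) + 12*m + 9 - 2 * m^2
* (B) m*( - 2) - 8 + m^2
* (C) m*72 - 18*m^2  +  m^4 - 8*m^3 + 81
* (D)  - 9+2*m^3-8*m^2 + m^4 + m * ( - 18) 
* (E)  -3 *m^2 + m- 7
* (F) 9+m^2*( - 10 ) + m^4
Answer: D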